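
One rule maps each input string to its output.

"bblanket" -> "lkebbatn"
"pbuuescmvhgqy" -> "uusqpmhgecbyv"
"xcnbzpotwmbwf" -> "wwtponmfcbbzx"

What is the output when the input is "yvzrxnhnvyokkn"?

Each output is the input with this applied: sort the characters into reverse alphabetical order, then move the first 2 characters to the end (rotate left by 2).
For "yvzrxnhnvyokkn", step one produces "zyyxvvronnnkkh"; step two turns that into "yxvvronnnkkhzy".

yxvvronnnkkhzy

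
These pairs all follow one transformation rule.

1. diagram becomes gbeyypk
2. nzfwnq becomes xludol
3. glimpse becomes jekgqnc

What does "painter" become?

ynlgcrp

What's happening: shift every letter 2 places backward in the alphabet (wrapping around), then swap each adjacent pair of characters (1↔2, 3↔4, ...).
For "painter", step one produces "nyglrcp"; step two turns that into "ynlgcrp".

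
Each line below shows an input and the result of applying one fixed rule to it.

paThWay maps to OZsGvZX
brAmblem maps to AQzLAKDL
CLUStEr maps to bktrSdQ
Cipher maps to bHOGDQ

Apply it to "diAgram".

CHzFQZL

In each case the input is transformed by: flip the case of every letter, then shift every letter 1 place backward in the alphabet (wrapping around).
Starting from "diAgram": after the first operation, "DIaGRAM"; after the second, "CHzFQZL".
(Check on "brAmblem": → "BRaMBLEM" → "AQzLAKDL" ✓)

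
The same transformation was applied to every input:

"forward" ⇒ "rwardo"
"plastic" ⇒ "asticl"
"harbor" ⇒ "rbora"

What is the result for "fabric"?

The transformation: delete the first character, then move the first character to the end.
Starting from "fabric": after the first operation, "abric"; after the second, "brica".

brica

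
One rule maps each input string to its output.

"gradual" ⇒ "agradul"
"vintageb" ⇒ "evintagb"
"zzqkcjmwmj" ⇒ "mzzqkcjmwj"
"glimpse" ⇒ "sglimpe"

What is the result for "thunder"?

The transformation: move the last character to the front, then swap the first and last characters.
"thunder" → "rthunde" → "ethundr".

ethundr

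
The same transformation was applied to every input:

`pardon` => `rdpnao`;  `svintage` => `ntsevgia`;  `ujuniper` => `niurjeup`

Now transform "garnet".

Looking at the pairs, the operation is to take characters alternately from the front and the back (1st, last, 2nd, 2nd-last, ...), then move the last 2 characters to the front (rotate right by 2).
For "garnet" the result is "rngtae".

rngtae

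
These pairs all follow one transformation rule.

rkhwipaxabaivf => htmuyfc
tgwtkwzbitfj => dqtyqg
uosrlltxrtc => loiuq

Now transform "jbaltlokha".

Each output is the input with this applied: keep every other character starting from the second (positions 2nd, 4th, 6th, ...), then shift every letter 3 places backward in the alphabet (wrapping around).
"jbaltlokha" → "yiihx".

yiihx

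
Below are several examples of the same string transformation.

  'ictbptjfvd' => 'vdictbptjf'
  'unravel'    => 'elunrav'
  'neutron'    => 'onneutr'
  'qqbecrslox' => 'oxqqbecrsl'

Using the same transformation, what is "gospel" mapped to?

The transformation: move the last 2 characters to the front (rotate right by 2).
For "gospel" the result is "elgosp".

elgosp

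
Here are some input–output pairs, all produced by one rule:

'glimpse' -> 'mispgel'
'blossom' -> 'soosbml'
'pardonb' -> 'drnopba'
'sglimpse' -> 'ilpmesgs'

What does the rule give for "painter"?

The transformation: move the first 2 characters to the end (rotate left by 2), then swap each adjacent pair of characters (1↔2, 3↔4, ...).
"painter" → "nietpra".

nietpra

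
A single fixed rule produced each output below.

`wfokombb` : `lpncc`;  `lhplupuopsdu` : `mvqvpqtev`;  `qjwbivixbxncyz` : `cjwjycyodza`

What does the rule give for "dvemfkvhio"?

nglwijp

In each case the input is transformed by: delete the first 3 characters, then shift every letter 1 place forward in the alphabet (wrapping around).
On "dvemfkvhio": the first step gives "mfkvhio", and the second then gives "nglwijp".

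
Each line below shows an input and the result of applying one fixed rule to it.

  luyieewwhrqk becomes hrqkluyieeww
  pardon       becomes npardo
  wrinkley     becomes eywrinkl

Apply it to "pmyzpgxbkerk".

The rule is to swap the front and back halves of the string, then move the first 2 characters to the end (rotate left by 2).
Starting from "pmyzpgxbkerk": after the first operation, "xbkerkpmyzpg"; after the second, "kerkpmyzpgxb".
(Check on "wrinkley": → "kleywrin" → "eywrinkl" ✓)

kerkpmyzpgxb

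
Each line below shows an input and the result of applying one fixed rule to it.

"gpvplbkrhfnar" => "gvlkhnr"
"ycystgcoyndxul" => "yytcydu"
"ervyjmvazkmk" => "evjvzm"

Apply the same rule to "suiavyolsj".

The rule is to keep every other character starting from the first (positions 1st, 3rd, 5th, ...).
Doing the same to "suiavyolsj": "sivos".

sivos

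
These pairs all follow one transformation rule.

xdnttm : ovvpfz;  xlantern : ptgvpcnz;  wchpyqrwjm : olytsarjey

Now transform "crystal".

Each output is the input with this applied: reverse the string, then shift every letter 2 places forward in the alphabet (wrapping around).
Applying that to "crystal" gives "ncvuate".

ncvuate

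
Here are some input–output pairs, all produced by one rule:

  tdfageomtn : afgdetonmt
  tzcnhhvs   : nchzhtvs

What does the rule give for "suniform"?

infuosrm

What's happening: move the first 3 characters to the end (rotate left by 3), then take characters alternately from the front and the back (1st, last, 2nd, 2nd-last, ...).
Applying that to "suniform" gives "infuosrm".
(Check on "tdfageomtn": → "ageomtntdf" → "afgdetonmt" ✓)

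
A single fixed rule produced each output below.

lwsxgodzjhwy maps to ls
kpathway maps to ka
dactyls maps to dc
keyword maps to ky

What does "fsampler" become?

The pattern: keep every other character starting from the first (positions 1st, 3rd, 5th, ...), then keep only the first 2 characters.
Working it through for "fsampler": intermediate "fape", final "fa".

fa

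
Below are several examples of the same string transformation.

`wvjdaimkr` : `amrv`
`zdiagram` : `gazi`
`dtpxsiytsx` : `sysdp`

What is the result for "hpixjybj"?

The transformation: move the first 3 characters to the end (rotate left by 3), then keep every other character starting from the second (positions 2nd, 4th, 6th, ...).
Applying that to "hpixjybj" gives "jbhi".

jbhi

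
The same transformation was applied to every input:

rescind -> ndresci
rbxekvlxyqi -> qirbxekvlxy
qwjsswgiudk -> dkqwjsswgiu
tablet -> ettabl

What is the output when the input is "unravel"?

The transformation: move the last 2 characters to the front (rotate right by 2).
So "unravel" becomes "elunrav".

elunrav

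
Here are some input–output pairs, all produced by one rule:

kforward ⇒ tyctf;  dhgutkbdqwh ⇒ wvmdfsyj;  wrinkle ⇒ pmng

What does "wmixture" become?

Each output is the input with this applied: delete the first 3 characters, then shift every letter 2 places forward in the alphabet (wrapping around).
Starting from "wmixture": after the first operation, "xture"; after the second, "zvwtg".

zvwtg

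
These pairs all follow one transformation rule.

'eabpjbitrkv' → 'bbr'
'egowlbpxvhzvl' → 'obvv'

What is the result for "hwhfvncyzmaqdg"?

hnzq

Each output is the input with this applied: keep one character in every 3, starting at position 3 (positions 3rd, 6th, 9th, ...).
So "hwhfvncyzmaqdg" becomes "hnzq".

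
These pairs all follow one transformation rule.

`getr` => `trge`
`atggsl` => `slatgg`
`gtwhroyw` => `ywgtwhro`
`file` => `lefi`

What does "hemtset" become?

In each case the input is transformed by: move the last 2 characters to the front (rotate right by 2).
"hemtset" → "ethemts".

ethemts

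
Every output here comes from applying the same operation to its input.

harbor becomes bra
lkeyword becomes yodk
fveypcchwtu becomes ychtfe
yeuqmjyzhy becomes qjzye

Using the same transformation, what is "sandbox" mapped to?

The transformation: move the first 3 characters to the end (rotate left by 3), then keep every other character starting from the first (positions 1st, 3rd, 5th, ...).
"sandbox" → "dboxsan" → "dosn".
(Check on "lkeyword": → "ywordlke" → "yodk" ✓)

dosn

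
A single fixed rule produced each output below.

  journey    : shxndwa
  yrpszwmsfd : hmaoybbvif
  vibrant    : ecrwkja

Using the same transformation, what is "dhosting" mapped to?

Looking at the pairs, the operation is to shift every letter 9 places forward in the alphabet (wrapping around), then take characters alternately from the front and the back (1st, last, 2nd, 2nd-last, ...).
Applying both steps to "dhosting": "mqxbcrwp", then "mpqwxrbc".

mpqwxrbc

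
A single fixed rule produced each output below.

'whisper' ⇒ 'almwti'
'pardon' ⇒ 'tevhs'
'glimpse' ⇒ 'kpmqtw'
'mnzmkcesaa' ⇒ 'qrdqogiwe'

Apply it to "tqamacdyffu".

The rule is to shift every letter 4 places forward in the alphabet (wrapping around), then delete the last character.
On "tqamacdyffu": the first step gives "xueqeghcjjy", and the second then gives "xueqeghcjj".
(Check on "pardon": → "tevhsr" → "tevhs" ✓)

xueqeghcjj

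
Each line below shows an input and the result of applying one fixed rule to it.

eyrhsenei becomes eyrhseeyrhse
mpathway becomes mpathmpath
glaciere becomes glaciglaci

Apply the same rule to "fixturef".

fixtufixtu

What's happening: delete the last 3 characters, then write the whole string twice.
Working it through for "fixturef": intermediate "fixtu", final "fixtufixtu".
(Check on "glaciere": → "glaci" → "glaciglaci" ✓)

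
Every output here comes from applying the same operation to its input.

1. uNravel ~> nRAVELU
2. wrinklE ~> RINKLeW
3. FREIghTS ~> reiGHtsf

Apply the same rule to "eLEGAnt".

legaNTE

Each output is the input with this applied: flip the case of every letter, then move the first character to the end.
So "eLEGAnt" becomes "legaNTE".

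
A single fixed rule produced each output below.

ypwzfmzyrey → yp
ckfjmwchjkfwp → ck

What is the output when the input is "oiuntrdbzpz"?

Each output is the input with this applied: keep only the first 2 characters.
For "oiuntrdbzpz" the result is "oi".

oi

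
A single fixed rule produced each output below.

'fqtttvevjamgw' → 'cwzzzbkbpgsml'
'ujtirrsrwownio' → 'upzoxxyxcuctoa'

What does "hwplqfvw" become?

ccvrwlbn

Each output is the input with this applied: swap the first and last characters, then shift every letter 6 places forward in the alphabet (wrapping around).
Applying that to "hwplqfvw" gives "ccvrwlbn".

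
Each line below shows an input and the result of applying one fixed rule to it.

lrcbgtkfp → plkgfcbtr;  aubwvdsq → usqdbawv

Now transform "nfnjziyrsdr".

srrnnjifdzy

The rule is to sort the characters into reverse alphabetical order, then move the first 2 characters to the end (rotate left by 2).
Applying both steps to "nfnjziyrsdr": "zysrrnnjifd", then "srrnnjifdzy".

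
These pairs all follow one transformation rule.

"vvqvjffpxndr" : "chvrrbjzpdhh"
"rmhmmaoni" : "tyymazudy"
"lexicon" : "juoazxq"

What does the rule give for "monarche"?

zmdotqya

The pattern: shift every letter 12 places forward in the alphabet (wrapping around), then move the first 2 characters to the end (rotate left by 2).
On "monarche": the first step gives "yazmdotq", and the second then gives "zmdotqya".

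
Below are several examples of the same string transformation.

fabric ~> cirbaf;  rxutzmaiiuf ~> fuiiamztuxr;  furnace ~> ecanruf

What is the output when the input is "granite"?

Looking at the pairs, the operation is to reverse the string.
On "granite" that produces "etinarg".

etinarg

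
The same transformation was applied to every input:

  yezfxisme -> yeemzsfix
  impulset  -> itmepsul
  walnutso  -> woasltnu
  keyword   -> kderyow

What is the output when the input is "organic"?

ocrigna

Each output is the input with this applied: take characters alternately from the front and the back (1st, last, 2nd, 2nd-last, ...).
So "organic" becomes "ocrigna".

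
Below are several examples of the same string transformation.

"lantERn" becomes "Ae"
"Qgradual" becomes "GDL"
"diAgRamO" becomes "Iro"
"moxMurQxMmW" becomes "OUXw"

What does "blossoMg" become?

LSG

The rule is to flip the case of every letter, then keep one character in every 3, starting at position 2 (positions 2nd, 5th, 8th, ...).
So "blossoMg" becomes "LSG".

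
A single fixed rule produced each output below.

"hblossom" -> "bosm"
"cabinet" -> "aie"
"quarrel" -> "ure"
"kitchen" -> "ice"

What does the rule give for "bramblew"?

Rule — keep every other character starting from the second (positions 2nd, 4th, 6th, ...).
For "bramblew" the result is "rmlw".

rmlw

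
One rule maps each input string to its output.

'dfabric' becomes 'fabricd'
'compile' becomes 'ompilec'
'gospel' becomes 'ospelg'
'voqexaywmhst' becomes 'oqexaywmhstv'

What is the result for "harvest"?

arvesth

What's happening: move the first character to the end.
For "harvest" the result is "arvesth".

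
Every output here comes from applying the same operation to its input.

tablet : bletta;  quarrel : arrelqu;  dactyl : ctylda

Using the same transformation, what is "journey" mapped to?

What's happening: move the first 2 characters to the end (rotate left by 2).
Applying that to "journey" gives "urneyjo".

urneyjo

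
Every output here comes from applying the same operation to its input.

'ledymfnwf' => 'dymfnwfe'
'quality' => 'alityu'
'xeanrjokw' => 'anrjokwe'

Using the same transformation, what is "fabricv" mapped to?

What's happening: delete the first character, then move the first character to the end.
On "fabricv": the first step gives "abricv", and the second then gives "bricva".

bricva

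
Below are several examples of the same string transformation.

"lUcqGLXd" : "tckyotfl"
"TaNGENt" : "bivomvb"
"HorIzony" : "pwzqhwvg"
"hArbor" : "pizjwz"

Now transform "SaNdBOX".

What's happening: shift every letter 8 places forward in the alphabet (wrapping around), then convert every letter to lowercase.
So "SaNdBOX" becomes "aivljwf".

aivljwf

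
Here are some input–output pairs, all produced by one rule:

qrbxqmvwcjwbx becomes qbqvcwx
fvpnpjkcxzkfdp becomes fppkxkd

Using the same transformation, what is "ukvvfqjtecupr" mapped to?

uvfjeur

The pattern: keep every other character starting from the first (positions 1st, 3rd, 5th, ...).
So "ukvvfqjtecupr" becomes "uvfjeur".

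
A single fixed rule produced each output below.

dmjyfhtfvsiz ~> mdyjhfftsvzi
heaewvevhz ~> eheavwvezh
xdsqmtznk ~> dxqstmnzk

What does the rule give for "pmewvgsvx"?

The rule is to swap each adjacent pair of characters (1↔2, 3↔4, ...).
Applying that to "pmewvgsvx" gives "mpwegvvsx".

mpwegvvsx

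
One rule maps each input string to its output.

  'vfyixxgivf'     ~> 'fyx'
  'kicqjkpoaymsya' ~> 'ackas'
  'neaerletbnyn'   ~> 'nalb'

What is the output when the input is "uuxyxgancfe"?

The pattern: move the last 2 characters to the front (rotate right by 2), then keep one character in every 3, starting at position 2 (positions 2nd, 5th, 8th, ...).
Applying both steps to "uuxyxgancfe": "feuuxyxganc", then "exgc".

exgc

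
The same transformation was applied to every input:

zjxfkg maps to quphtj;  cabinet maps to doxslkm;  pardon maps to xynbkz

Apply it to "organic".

What's happening: shift every letter 10 places forward in the alphabet (wrapping around), then reverse the string.
Starting from "organic": after the first operation, "ybqkxsm"; after the second, "msxkqby".

msxkqby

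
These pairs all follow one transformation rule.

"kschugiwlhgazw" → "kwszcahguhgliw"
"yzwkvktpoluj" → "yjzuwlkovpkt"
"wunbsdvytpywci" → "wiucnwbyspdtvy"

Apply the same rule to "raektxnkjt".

rtajekkntx

Rule — take characters alternately from the front and the back (1st, last, 2nd, 2nd-last, ...).
Applying that to "raektxnkjt" gives "rtajekkntx".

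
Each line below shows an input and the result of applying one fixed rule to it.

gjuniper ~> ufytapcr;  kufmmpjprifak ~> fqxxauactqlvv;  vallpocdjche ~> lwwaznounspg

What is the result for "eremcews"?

cpxnphdp

The pattern: move the first character to the end, then shift every letter 11 places forward in the alphabet (wrapping around).
Starting from "eremcews": after the first operation, "remcewse"; after the second, "cpxnphdp".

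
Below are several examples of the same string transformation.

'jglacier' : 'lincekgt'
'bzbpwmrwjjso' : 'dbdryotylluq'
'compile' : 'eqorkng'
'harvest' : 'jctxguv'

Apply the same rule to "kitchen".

mkvejgp

Rule — shift every letter 2 places forward in the alphabet (wrapping around).
For "kitchen" the result is "mkvejgp".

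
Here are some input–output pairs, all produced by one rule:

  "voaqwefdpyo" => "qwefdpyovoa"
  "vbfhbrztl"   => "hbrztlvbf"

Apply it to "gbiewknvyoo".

ewknvyoogbi

In each case the input is transformed by: move the first 3 characters to the end (rotate left by 3).
Doing the same to "gbiewknvyoo": "ewknvyoogbi".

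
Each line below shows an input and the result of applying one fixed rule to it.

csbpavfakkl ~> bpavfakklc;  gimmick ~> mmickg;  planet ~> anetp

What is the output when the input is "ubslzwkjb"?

In each case the input is transformed by: move the first character to the end, then delete the first character.
Starting from "ubslzwkjb": after the first operation, "bslzwkjbu"; after the second, "slzwkjbu".

slzwkjbu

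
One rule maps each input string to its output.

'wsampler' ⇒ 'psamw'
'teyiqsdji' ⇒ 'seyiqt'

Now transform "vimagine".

What's happening: delete the last 3 characters, then swap the first and last characters.
Working it through for "vimagine": intermediate "vimag", final "gimav".
(Check on "teyiqsdji": → "teyiqs" → "seyiqt" ✓)

gimav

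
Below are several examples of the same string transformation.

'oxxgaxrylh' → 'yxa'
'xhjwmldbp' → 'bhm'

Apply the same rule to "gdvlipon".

What's happening: keep one character in every 3, starting at position 2 (positions 2nd, 5th, 8th, ...), then move the last character to the front.
Starting from "gdvlipon": after the first operation, "din"; after the second, "ndi".

ndi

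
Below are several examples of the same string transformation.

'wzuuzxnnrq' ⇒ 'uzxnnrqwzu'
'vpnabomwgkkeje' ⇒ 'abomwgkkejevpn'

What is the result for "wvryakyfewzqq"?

What's happening: move the first 3 characters to the end (rotate left by 3).
Doing the same to "wvryakyfewzqq": "yakyfewzqqwvr".

yakyfewzqqwvr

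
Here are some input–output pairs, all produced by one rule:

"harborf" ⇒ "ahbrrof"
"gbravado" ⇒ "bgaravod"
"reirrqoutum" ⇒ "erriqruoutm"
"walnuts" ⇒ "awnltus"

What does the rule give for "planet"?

What's happening: swap each adjacent pair of characters (1↔2, 3↔4, ...).
Applying that to "planet" gives "lpnate".

lpnate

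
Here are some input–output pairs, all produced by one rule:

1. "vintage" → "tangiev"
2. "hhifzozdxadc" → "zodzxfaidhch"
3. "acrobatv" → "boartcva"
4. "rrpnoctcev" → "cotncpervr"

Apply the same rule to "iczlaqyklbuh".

Rule — take characters alternately from the front and the back (1st, last, 2nd, 2nd-last, ...), then reverse the string.
Applying both steps to "iczlaqyklbuh": "ihcuzbllakqy", then "yqkallbzuchi".

yqkallbzuchi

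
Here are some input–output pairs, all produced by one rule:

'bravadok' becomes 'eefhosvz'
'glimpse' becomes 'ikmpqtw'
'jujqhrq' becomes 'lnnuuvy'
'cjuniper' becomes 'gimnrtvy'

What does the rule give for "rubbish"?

fflmvwy

Looking at the pairs, the operation is to sort the characters into alphabetical order, then shift every letter 4 places forward in the alphabet (wrapping around).
For "rubbish", step one produces "bbhirsu"; step two turns that into "fflmvwy".
(Check on "cjuniper": → "ceijnpru" → "gimnrtvy" ✓)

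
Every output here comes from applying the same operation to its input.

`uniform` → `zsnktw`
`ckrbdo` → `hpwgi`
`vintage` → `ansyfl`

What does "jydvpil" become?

odiaun

The transformation: shift every letter 5 places forward in the alphabet (wrapping around), then delete the last character.
Working it through for "jydvpil": intermediate "odiaunq", final "odiaun".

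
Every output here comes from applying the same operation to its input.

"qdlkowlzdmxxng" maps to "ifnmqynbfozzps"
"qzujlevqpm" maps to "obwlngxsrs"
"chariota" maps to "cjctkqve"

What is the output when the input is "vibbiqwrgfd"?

fkddksytihx

The pattern: swap the first and last characters, then shift every letter 2 places forward in the alphabet (wrapping around).
On "vibbiqwrgfd": the first step gives "dibbiqwrgfv", and the second then gives "fkddksytihx".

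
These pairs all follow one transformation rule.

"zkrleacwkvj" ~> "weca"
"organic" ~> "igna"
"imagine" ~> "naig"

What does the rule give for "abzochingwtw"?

cnhi

What's happening: take characters alternately from the front and the back (1st, last, 2nd, 2nd-last, ...), then keep only the last 4 characters.
Applying both steps to "abzochingwtw": "awbtzwogcnhi", then "cnhi".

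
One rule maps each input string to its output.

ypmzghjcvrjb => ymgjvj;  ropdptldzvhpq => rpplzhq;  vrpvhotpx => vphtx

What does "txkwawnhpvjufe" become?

Rule — keep every other character starting from the first (positions 1st, 3rd, 5th, ...).
On "txkwawnhpvjufe" that produces "tkanpjf".

tkanpjf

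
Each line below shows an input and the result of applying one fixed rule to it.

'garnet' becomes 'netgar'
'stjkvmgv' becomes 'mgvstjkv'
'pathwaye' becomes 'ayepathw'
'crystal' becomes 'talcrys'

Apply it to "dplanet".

Looking at the pairs, the operation is to move the last 3 characters to the front (rotate right by 3).
Applying that to "dplanet" gives "netdpla".

netdpla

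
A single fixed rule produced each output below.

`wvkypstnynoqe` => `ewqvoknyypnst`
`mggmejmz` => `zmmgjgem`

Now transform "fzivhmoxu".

The transformation: take characters alternately from the front and the back (1st, last, 2nd, 2nd-last, ...), then swap each adjacent pair of characters (1↔2, 3↔4, ...).
On "fzivhmoxu": the first step gives "fuzxiovmh", and the second then gives "ufxzoimvh".

ufxzoimvh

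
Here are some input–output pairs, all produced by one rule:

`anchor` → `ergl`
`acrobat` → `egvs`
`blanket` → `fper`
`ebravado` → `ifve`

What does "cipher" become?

gmtl

What's happening: shift every letter 4 places forward in the alphabet (wrapping around), then keep only the first 4 characters.
Starting from "cipher": after the first operation, "gmtliv"; after the second, "gmtl".
(Check on "ebravado": → "ifvezehs" → "ifve" ✓)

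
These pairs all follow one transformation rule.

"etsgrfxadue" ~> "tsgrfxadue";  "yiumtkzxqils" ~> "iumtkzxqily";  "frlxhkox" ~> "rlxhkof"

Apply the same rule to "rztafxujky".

ztafxujkr

Rule — delete the last character, then move the first character to the end.
On "rztafxujky": the first step gives "rztafxujk", and the second then gives "ztafxujkr".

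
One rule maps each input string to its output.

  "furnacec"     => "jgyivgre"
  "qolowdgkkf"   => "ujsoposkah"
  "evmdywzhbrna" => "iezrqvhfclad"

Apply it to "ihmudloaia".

In each case the input is transformed by: shift every letter 4 places forward in the alphabet (wrapping around), then take characters alternately from the front and the back (1st, last, 2nd, 2nd-last, ...).
Starting from "ihmudloaia": after the first operation, "mlqyhpseme"; after the second, "melmqeyshp".

melmqeyshp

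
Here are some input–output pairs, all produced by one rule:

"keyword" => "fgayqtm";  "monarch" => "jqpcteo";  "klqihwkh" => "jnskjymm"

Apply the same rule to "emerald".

fogtcng

What's happening: shift every letter 2 places forward in the alphabet (wrapping around), then swap the first and last characters.
"emerald" → "fogtcng".
(Check on "klqihwkh": → "mnskjymj" → "jnskjymm" ✓)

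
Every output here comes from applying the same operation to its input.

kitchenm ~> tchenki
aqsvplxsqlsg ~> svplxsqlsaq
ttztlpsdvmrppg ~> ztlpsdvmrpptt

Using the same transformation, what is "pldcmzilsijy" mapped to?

The pattern: delete the last character, then move the first 2 characters to the end (rotate left by 2).
Starting from "pldcmzilsijy": after the first operation, "pldcmzilsij"; after the second, "dcmzilsijpl".

dcmzilsijpl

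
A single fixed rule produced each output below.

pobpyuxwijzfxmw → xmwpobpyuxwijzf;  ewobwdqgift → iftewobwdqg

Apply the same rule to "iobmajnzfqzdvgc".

Rule — move the last 3 characters to the front (rotate right by 3).
Applying that to "iobmajnzfqzdvgc" gives "vgciobmajnzfqzd".

vgciobmajnzfqzd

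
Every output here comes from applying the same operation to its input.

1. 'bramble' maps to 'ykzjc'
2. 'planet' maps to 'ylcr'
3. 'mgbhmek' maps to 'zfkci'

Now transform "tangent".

leclr

Rule — delete the first 2 characters, then shift every letter 2 places backward in the alphabet (wrapping around).
Working it through for "tangent": intermediate "ngent", final "leclr".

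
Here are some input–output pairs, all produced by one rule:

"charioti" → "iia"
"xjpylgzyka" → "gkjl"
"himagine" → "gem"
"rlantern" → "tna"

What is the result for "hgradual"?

dlr

In each case the input is transformed by: swap the front and back halves of the string, then keep one character in every 3, starting at position 1 (positions 1st, 4th, 7th, ...).
So "hgradual" becomes "dlr".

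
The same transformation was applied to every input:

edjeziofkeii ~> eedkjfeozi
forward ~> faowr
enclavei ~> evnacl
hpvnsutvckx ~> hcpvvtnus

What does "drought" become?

dgruo

What's happening: delete the last 2 characters, then take characters alternately from the front and the back (1st, last, 2nd, 2nd-last, ...).
So "drought" becomes "dgruo".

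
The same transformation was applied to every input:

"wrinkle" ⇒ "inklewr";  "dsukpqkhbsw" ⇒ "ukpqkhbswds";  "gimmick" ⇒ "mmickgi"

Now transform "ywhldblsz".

In each case the input is transformed by: move the first 2 characters to the end (rotate left by 2).
For "ywhldblsz" the result is "hldblszyw".

hldblszyw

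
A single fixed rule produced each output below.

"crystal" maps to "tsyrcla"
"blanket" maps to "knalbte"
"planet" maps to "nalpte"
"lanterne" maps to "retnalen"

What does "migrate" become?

Looking at the pairs, the operation is to move the last 2 characters to the front (rotate right by 2), then reverse the string.
For "migrate", step one produces "temigra"; step two turns that into "argimet".

argimet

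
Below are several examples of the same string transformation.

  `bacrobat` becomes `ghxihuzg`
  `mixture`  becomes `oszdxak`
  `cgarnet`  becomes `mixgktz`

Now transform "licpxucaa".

Looking at the pairs, the operation is to swap each adjacent pair of characters (1↔2, 3↔4, ...), then shift every letter 6 places forward in the alphabet (wrapping around).
So "licpxucaa" becomes "orviadgig".

orviadgig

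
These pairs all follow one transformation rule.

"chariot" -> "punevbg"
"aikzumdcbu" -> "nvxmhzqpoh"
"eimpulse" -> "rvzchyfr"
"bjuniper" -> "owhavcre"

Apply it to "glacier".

Looking at the pairs, the operation is to shift every letter 13 places forward in the alphabet (wrapping around) — i.e. ROT13.
"glacier" → "tynpvre".

tynpvre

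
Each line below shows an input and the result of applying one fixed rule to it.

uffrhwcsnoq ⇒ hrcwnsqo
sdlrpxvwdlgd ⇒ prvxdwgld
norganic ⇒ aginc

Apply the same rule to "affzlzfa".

In each case the input is transformed by: delete the first 3 characters, then swap each adjacent pair of characters (1↔2, 3↔4, ...).
Working it through for "affzlzfa": intermediate "zlzfa", final "lzfza".

lzfza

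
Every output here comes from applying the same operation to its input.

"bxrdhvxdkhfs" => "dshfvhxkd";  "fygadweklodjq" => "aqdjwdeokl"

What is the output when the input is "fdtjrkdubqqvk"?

jkrvkqdqub

Each output is the input with this applied: delete the first 3 characters, then take characters alternately from the front and the back (1st, last, 2nd, 2nd-last, ...).
Applying that to "fdtjrkdubqqvk" gives "jkrvkqdqub".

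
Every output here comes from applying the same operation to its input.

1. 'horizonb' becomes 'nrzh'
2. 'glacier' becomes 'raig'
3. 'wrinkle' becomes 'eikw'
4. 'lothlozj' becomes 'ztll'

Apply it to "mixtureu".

exum

The transformation: keep every other character starting from the first (positions 1st, 3rd, 5th, ...), then swap the first and last characters.
Working it through for "mixtureu": intermediate "mxue", final "exum".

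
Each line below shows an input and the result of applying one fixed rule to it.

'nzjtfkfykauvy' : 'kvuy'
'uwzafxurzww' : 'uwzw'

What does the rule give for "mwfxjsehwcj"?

ecwj

Looking at the pairs, the operation is to swap each adjacent pair of characters (1↔2, 3↔4, ...), then keep only the last 4 characters.
"mwfxjsehwcj" → "wmxfsjhecwj" → "ecwj".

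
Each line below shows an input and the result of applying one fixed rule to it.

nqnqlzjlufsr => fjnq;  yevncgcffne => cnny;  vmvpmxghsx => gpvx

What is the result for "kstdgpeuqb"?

Looking at the pairs, the operation is to keep one character in every 3, starting at position 1 (positions 1st, 4th, 7th, ...), then sort the characters into alphabetical order.
On "kstdgpeuqb": the first step gives "kdeb", and the second then gives "bdek".
(Check on "yevncgcffne": → "yncn" → "cnny" ✓)

bdek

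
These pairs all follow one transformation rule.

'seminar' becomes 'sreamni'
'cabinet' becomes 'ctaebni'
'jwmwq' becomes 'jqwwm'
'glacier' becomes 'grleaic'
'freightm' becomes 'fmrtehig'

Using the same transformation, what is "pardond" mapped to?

What's happening: take characters alternately from the front and the back (1st, last, 2nd, 2nd-last, ...).
Doing the same to "pardond": "pdanrod".

pdanrod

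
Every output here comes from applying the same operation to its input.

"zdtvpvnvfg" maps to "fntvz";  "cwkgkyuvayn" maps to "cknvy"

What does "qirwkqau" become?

The pattern: sort the characters into alphabetical order, then keep every other character starting from the second (positions 2nd, 4th, 6th, ...).
On "qirwkqau": the first step gives "aikqqruw", and the second then gives "iqrw".
(Check on "zdtvpvnvfg": → "dfgnptvvvz" → "fntvz" ✓)

iqrw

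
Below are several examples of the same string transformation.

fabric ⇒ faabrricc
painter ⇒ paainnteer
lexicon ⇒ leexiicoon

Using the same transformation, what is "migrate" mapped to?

The pattern: repeat every character 3 times, then keep every other character starting from the second (positions 2nd, 4th, 6th, ...).
On "migrate": the first step gives "mmmiiigggrrraaattteee", and the second then gives "miigrratte".

miigrratte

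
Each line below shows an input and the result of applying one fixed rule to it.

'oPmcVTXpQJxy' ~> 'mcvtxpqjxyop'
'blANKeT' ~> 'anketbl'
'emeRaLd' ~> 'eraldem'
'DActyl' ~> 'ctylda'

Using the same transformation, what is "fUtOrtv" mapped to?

tortvfu

Each output is the input with this applied: move the first 2 characters to the end (rotate left by 2), then convert every letter to lowercase.
For "fUtOrtv", step one produces "tOrtvfU"; step two turns that into "tortvfu".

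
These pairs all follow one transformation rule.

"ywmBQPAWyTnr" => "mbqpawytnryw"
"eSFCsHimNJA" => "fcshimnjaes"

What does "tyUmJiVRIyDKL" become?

Looking at the pairs, the operation is to move the first 2 characters to the end (rotate left by 2), then convert every letter to lowercase.
Working it through for "tyUmJiVRIyDKL": intermediate "UmJiVRIyDKLty", final "umjivriydklty".

umjivriydklty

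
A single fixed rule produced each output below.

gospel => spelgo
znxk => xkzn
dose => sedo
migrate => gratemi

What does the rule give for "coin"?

In each case the input is transformed by: move the first 2 characters to the end (rotate left by 2).
For "coin" the result is "inco".

inco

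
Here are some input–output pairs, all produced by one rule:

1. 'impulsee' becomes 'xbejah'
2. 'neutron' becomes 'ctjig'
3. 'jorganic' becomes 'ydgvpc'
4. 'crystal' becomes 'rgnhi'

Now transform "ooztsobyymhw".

Each output is the input with this applied: shift every letter 11 places backward in the alphabet (wrapping around), then delete the last 2 characters.
Doing the same to "ooztsobyymhw": "ddoihdqnnb".

ddoihdqnnb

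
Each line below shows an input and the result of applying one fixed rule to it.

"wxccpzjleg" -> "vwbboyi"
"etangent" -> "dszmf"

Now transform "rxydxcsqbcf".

qwxcwbrp

In each case the input is transformed by: delete the last 3 characters, then shift every letter 1 place backward in the alphabet (wrapping around).
Applying both steps to "rxydxcsqbcf": "rxydxcsq", then "qwxcwbrp".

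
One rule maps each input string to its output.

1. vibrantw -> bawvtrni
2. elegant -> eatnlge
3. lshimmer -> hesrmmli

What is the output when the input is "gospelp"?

The transformation: sort the characters into reverse alphabetical order, then move the last 2 characters to the front (rotate right by 2).
On "gospelp": the first step gives "sppolge", and the second then gives "gesppol".

gesppol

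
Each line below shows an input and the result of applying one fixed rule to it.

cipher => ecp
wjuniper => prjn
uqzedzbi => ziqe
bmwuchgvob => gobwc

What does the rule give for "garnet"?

Rule — swap the front and back halves of the string, then keep every other character starting from the second (positions 2nd, 4th, 6th, ...).
Starting from "garnet": after the first operation, "netgar"; after the second, "egr".

egr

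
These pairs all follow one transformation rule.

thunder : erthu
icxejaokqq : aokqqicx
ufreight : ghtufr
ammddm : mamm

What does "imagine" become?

Looking at the pairs, the operation is to move the first 3 characters to the end (rotate left by 3), then delete the first 2 characters.
For "imagine", step one produces "gineima"; step two turns that into "neima".

neima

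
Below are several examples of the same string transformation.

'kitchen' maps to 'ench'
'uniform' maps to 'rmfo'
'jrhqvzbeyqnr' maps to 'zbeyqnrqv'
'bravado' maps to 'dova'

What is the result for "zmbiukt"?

ktiu

The pattern: delete the first 3 characters, then move the first 2 characters to the end (rotate left by 2).
For "zmbiukt", step one produces "iukt"; step two turns that into "ktiu".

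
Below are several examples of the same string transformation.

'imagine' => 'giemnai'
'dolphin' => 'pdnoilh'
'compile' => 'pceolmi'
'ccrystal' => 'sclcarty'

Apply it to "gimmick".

mgkicmi

Rule — take characters alternately from the front and the back (1st, last, 2nd, 2nd-last, ...), then move the last character to the front.
For "gimmick", step one produces "gkicmim"; step two turns that into "mgkicmi".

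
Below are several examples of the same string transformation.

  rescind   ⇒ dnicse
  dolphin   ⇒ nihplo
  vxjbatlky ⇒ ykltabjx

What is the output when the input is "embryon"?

What's happening: delete the first character, then reverse the string.
Starting from "embryon": after the first operation, "mbryon"; after the second, "noyrbm".
(Check on "rescind": → "escind" → "dnicse" ✓)

noyrbm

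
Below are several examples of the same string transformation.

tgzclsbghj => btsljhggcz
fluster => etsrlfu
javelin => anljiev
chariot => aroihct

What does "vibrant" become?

atrnibv

The transformation: sort the characters into reverse alphabetical order, then swap the first and last characters.
Applying both steps to "vibrant": "vtrniba", then "atrnibv".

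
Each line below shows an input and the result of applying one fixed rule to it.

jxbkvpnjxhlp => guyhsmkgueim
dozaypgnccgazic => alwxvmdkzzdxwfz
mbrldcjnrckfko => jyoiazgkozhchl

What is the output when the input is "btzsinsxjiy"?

yqwpfkpugfv

The pattern: shift every letter 3 places backward in the alphabet (wrapping around).
For "btzsinsxjiy" the result is "yqwpfkpugfv".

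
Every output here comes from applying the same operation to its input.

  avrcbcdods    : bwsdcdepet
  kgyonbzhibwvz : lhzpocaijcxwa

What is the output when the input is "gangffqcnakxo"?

The pattern: shift every letter 1 place forward in the alphabet (wrapping around).
On "gangffqcnakxo" that produces "hbohggrdoblyp".

hbohggrdoblyp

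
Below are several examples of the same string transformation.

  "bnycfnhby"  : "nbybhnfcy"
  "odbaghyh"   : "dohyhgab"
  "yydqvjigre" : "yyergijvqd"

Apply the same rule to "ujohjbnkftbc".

jucbtfknbjho

What's happening: move the first 2 characters to the end (rotate left by 2), then reverse the string.
"ujohjbnkftbc" → "ohjbnkftbcuj" → "jucbtfknbjho".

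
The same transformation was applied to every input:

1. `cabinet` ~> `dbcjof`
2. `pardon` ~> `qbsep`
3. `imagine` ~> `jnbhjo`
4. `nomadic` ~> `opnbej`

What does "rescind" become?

sftdjo

The transformation: shift every letter 1 place forward in the alphabet (wrapping around), then delete the last character.
Applying both steps to "rescind": "sftdjoe", then "sftdjo".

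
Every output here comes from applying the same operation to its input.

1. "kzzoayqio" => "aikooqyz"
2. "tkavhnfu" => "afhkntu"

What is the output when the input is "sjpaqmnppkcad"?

Each output is the input with this applied: sort the characters into alphabetical order, then delete the last character.
"sjpaqmnppkcad" → "aacdjkmnpppqs" → "aacdjkmnpppq".
(Check on "kzzoayqio": → "aikooqyzz" → "aikooqyz" ✓)

aacdjkmnpppq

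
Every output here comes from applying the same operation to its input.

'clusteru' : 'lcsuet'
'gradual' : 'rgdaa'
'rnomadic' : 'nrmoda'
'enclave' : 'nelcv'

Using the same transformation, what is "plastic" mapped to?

lpsai

Looking at the pairs, the operation is to swap each adjacent pair of characters (1↔2, 3↔4, ...), then delete the last 2 characters.
Applying both steps to "plastic": "lpsaitc", then "lpsai".
(Check on "enclave": → "nelcvae" → "nelcv" ✓)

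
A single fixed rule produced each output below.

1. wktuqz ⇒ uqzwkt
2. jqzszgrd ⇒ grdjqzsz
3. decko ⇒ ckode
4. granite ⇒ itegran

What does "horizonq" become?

The pattern: move the last 3 characters to the front (rotate right by 3).
Applying that to "horizonq" gives "onqhoriz".

onqhoriz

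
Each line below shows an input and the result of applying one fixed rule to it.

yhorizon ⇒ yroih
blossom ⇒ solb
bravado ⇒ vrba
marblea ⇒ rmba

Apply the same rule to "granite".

rnga

The transformation: delete the last 3 characters, then sort the characters into reverse alphabetical order.
Starting from "granite": after the first operation, "gran"; after the second, "rnga".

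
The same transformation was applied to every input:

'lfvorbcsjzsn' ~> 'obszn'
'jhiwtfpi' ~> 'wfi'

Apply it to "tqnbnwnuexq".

bwux

Looking at the pairs, the operation is to delete the first 2 characters, then keep every other character starting from the second (positions 2nd, 4th, 6th, ...).
Working it through for "tqnbnwnuexq": intermediate "nbnwnuexq", final "bwux".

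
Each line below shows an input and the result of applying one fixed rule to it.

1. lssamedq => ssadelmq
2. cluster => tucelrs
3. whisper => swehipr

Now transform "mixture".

The rule is to sort the characters into alphabetical order, then move the last 2 characters to the front (rotate right by 2).
"mixture" → "eimrtux" → "uxeimrt".

uxeimrt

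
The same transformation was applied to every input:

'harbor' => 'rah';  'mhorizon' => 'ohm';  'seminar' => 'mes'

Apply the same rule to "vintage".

Rule — reverse the string, then keep only the last 3 characters.
On "vintage": the first step gives "egatniv", and the second then gives "niv".

niv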